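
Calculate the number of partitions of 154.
60356673280

p(n) counts ways to write n as a sum of positive integers (order ignored).
Euler's pentagonal recurrence: p(k) = p(k-1) + p(k-2) - p(k-5) - p(k-7) + p(k-12) + p(k-15) - ... (offsets j(3j∓1)/2, signs ++--, p(0)=1, p(<0)=0).
DP table for k = 0..153: p(0)=1, p(1)=1, p(2)=2, p(3)=3, p(4)=5, p(5)=7, p(6)=11, p(7)=15, p(8)=22, p(9)=30, p(10)=42, p(11)=56, p(12)=77, p(13)=101, p(14)=135, p(15)=176, p(16)=231, p(17)=297, p(18)=385, p(19)=490, p(20)=627, p(21)=792, p(22)=1002, p(23)=1255, p(24)=1575, p(25)=1958, p(26)=2436, p(27)=3010, p(28)=3718, p(29)=4565, p(30)=5604, p(31)=6842, p(32)=8349, p(33)=10143, p(34)=12310, p(35)=14883, p(36)=17977, p(37)=21637, p(38)=26015, p(39)=31185, p(40)=37338, p(41)=44583, p(42)=53174, p(43)=63261, p(44)=75175, p(45)=89134, p(46)=105558, p(47)=124754, p(48)=147273, p(49)=173525, p(50)=204226, p(51)=239943, p(52)=281589, p(53)=329931, p(54)=386155, p(55)=451276, p(56)=526823, p(57)=614154, p(58)=715220, p(59)=831820, p(60)=966467, p(61)=1121505, p(62)=1300156, p(63)=1505499, p(64)=1741630, p(65)=2012558, p(66)=2323520, p(67)=2679689, p(68)=3087735, p(69)=3554345, p(70)=4087968, p(71)=4697205, p(72)=5392783, p(73)=6185689, p(74)=7089500, p(75)=8118264, p(76)=9289091, p(77)=10619863, p(78)=12132164, p(79)=13848650, p(80)=15796476, p(81)=18004327, p(82)=20506255, p(83)=23338469, p(84)=26543660, p(85)=30167357, p(86)=34262962, p(87)=38887673, p(88)=44108109, p(89)=49995925, p(90)=56634173, p(91)=64112359, p(92)=72533807, p(93)=82010177, p(94)=92669720, p(95)=104651419, p(96)=118114304, p(97)=133230930, p(98)=150198136, p(99)=169229875, p(100)=190569292, p(101)=214481126, p(102)=241265379, p(103)=271248950, p(104)=304801365, p(105)=342325709, p(106)=384276336, p(107)=431149389, p(108)=483502844, p(109)=541946240, p(110)=607163746, p(111)=679903203, p(112)=761002156, p(113)=851376628, p(114)=952050665, p(115)=1064144451, p(116)=1188908248, p(117)=1327710076, p(118)=1482074143, p(119)=1653668665, p(120)=1844349560, p(121)=2056148051, p(122)=2291320912, p(123)=2552338241, p(124)=2841940500, p(125)=3163127352, p(126)=3519222692, p(127)=3913864295, p(128)=4351078600, p(129)=4835271870, p(130)=5371315400, p(131)=5964539504, p(132)=6620830889, p(133)=7346629512, p(134)=8149040695, p(135)=9035836076, p(136)=10015581680, p(137)=11097645016, p(138)=12292341831, p(139)=13610949895, p(140)=15065878135, p(141)=16670689208, p(142)=18440293320, p(143)=20390982757, p(144)=22540654445, p(145)=24908858009, p(146)=27517052599, p(147)=30388671978, p(148)=33549419497, p(149)=37027355200, p(150)=40853235313, p(151)=45060624582, p(152)=49686288421, p(153)=54770336324.
Final step: p(154) = p(153) + p(152) - p(149) - p(147) + p(142) + p(139) - p(132) - p(128) + p(119) + p(114) - p(103) - p(97) + p(84) + p(77) - p(62) - p(54) + p(37) + p(28) - p(9)
= 54770336324 + 49686288421 - 37027355200 - 30388671978 + 18440293320 + 13610949895 - 6620830889 - 4351078600 + 1653668665 + 952050665 - 271248950 - 133230930 + 26543660 + 10619863 - 1300156 - 386155 + 21637 + 3718 - 30
= 60356673280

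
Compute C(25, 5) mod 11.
0

Using Lucas' theorem:
Write n=25 and k=5 in base 11:
n in base 11: [2, 3]
k in base 11: [0, 5]
C(25,5) mod 11 = ∏ C(n_i, k_i) mod 11
Digit binomials (mod 11): C(2,0) = 1; C(3,5) = 0 (k_i > n_i)
Product: 1 × 0 = 0 ≡ 0 (mod 11)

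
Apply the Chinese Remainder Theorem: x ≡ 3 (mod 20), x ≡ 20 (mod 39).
683

Using Chinese Remainder Theorem:
M = 20 × 39 = 780
M1 = 39, M2 = 20
y1 = 39^(-1) mod 20 = 19
y2 = 20^(-1) mod 39 = 2
x = (3×39×19 + 20×20×2) mod 780 = 683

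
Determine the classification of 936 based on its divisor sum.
abundant

Proper divisors of 936: sum = 1 + 2 + 3 + 4 + 6 + 8 + 9 + 12 + ... + 156 + 234 + 312 + 468 (23 divisors) = 1794
Since 1794 > 936, 936 is abundant.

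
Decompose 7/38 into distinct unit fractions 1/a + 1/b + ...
1/6 + 1/57

Greedy algorithm:
7/38: ceiling(38/7) = 6, use 1/6
1/57: ceiling(57/1) = 57, use 1/57
Result: 7/38 = 1/6 + 1/57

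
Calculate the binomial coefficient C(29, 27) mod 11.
10

Using Lucas' theorem:
Write n=29 and k=27 in base 11:
n in base 11: [2, 7]
k in base 11: [2, 5]
C(29,27) mod 11 = ∏ C(n_i, k_i) mod 11
Digit binomials (mod 11): C(2,2) = 1; C(7,5) = 21 ≡ 10
Product: 1 × 10 = 10 ≡ 10 (mod 11)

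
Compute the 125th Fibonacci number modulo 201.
89

Matrix identity: Q^n = [[F_(n+1), F_n], [F_n, F_(n-1)]] with Q = [[1,1],[1,0]].
n = 125 = 1111101₂. Square-and-multiply, entries mod 201:
Q^1 = [[1,1],[1,0]]
Q^3 = (Q^1)²·Q = [[3,2],[2,1]]
Q^7 = (Q^3)²·Q = [[21,13],[13,8]]
Q^15 = (Q^7)²·Q = [[183,7],[7,176]]
Q^31 = (Q^15)²·Q = [[72,172],[172,101]]
Q^62 = (Q^31)² = [[196,8],[8,188]]
Q^125 = (Q^62)²·Q = [[146,89],[89,57]]
F_125 mod 201 = Q^125[0][1] = 89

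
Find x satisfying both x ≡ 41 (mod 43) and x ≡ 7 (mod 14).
385

Using Chinese Remainder Theorem:
M = 43 × 14 = 602
M1 = 14, M2 = 43
y1 = 14^(-1) mod 43 = 40
y2 = 43^(-1) mod 14 = 1
x = (41×14×40 + 7×43×1) mod 602 = 385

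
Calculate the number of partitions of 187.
1280011042268

p(n) counts ways to write n as a sum of positive integers (order ignored).
Euler's pentagonal recurrence: p(k) = p(k-1) + p(k-2) - p(k-5) - p(k-7) + p(k-12) + p(k-15) - ... (offsets j(3j∓1)/2, signs ++--, p(0)=1, p(<0)=0).
DP table for k = 0..186: p(0)=1, p(1)=1, p(2)=2, p(3)=3, p(4)=5, p(5)=7, p(6)=11, p(7)=15, p(8)=22, p(9)=30, p(10)=42, p(11)=56, p(12)=77, p(13)=101, p(14)=135, p(15)=176, p(16)=231, p(17)=297, p(18)=385, p(19)=490, p(20)=627, p(21)=792, p(22)=1002, p(23)=1255, p(24)=1575, p(25)=1958, p(26)=2436, p(27)=3010, p(28)=3718, p(29)=4565, p(30)=5604, p(31)=6842, p(32)=8349, p(33)=10143, p(34)=12310, p(35)=14883, p(36)=17977, p(37)=21637, p(38)=26015, p(39)=31185, p(40)=37338, p(41)=44583, p(42)=53174, p(43)=63261, p(44)=75175, p(45)=89134, p(46)=105558, p(47)=124754, p(48)=147273, p(49)=173525, p(50)=204226, p(51)=239943, p(52)=281589, p(53)=329931, p(54)=386155, p(55)=451276, p(56)=526823, p(57)=614154, p(58)=715220, p(59)=831820, p(60)=966467, p(61)=1121505, p(62)=1300156, p(63)=1505499, p(64)=1741630, p(65)=2012558, p(66)=2323520, p(67)=2679689, p(68)=3087735, p(69)=3554345, p(70)=4087968, p(71)=4697205, p(72)=5392783, p(73)=6185689, p(74)=7089500, p(75)=8118264, p(76)=9289091, p(77)=10619863, p(78)=12132164, p(79)=13848650, p(80)=15796476, p(81)=18004327, p(82)=20506255, p(83)=23338469, p(84)=26543660, p(85)=30167357, p(86)=34262962, p(87)=38887673, p(88)=44108109, p(89)=49995925, p(90)=56634173, p(91)=64112359, p(92)=72533807, p(93)=82010177, p(94)=92669720, p(95)=104651419, p(96)=118114304, p(97)=133230930, p(98)=150198136, p(99)=169229875, p(100)=190569292, p(101)=214481126, p(102)=241265379, p(103)=271248950, p(104)=304801365, p(105)=342325709, p(106)=384276336, p(107)=431149389, p(108)=483502844, p(109)=541946240, p(110)=607163746, p(111)=679903203, p(112)=761002156, p(113)=851376628, p(114)=952050665, p(115)=1064144451, p(116)=1188908248, p(117)=1327710076, p(118)=1482074143, p(119)=1653668665, p(120)=1844349560, p(121)=2056148051, p(122)=2291320912, p(123)=2552338241, p(124)=2841940500, p(125)=3163127352, p(126)=3519222692, p(127)=3913864295, p(128)=4351078600, p(129)=4835271870, p(130)=5371315400, p(131)=5964539504, p(132)=6620830889, p(133)=7346629512, p(134)=8149040695, p(135)=9035836076, p(136)=10015581680, p(137)=11097645016, p(138)=12292341831, p(139)=13610949895, p(140)=15065878135, p(141)=16670689208, p(142)=18440293320, p(143)=20390982757, p(144)=22540654445, p(145)=24908858009, p(146)=27517052599, p(147)=30388671978, p(148)=33549419497, p(149)=37027355200, p(150)=40853235313, p(151)=45060624582, p(152)=49686288421, p(153)=54770336324, p(154)=60356673280, p(155)=66493182097, p(156)=73232243759, p(157)=80630964769, p(158)=88751778802, p(159)=97662728555, p(160)=107438159466, p(161)=118159068427, p(162)=129913904637, p(163)=142798995930, p(164)=156919475295, p(165)=172389800255, p(166)=189334822579, p(167)=207890420102, p(168)=228204732751, p(169)=250438925115, p(170)=274768617130, p(171)=301384802048, p(172)=330495499613, p(173)=362326859895, p(174)=397125074750, p(175)=435157697830, p(176)=476715857290, p(177)=522115831195, p(178)=571701605655, p(179)=625846753120, p(180)=684957390936, p(181)=749474411781, p(182)=819876908323, p(183)=896684817527, p(184)=980462880430, p(185)=1071823774337, p(186)=1171432692373.
Final step: p(187) = p(186) + p(185) - p(182) - p(180) + p(175) + p(172) - p(165) - p(161) + p(152) + p(147) - p(136) - p(130) + p(117) + p(110) - p(95) - p(87) + p(70) + p(61) - p(42) - p(32) + p(11) + p(0)
= 1171432692373 + 1071823774337 - 819876908323 - 684957390936 + 435157697830 + 330495499613 - 172389800255 - 118159068427 + 49686288421 + 30388671978 - 10015581680 - 5371315400 + 1327710076 + 607163746 - 104651419 - 38887673 + 4087968 + 1121505 - 53174 - 8349 + 56 + 1
= 1280011042268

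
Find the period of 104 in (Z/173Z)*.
172

173 is prime, so ord(104) divides φ(173) = 172.
Divisors of 172: 1, 2, 4, 43, 86, 172.
Repeated squaring: 104^1 ≡ 104, 104^2 ≡ 90, 104^4 ≡ 142, 104^8 ≡ 96, 104^16 ≡ 47, 104^32 ≡ 133, 104^64 ≡ 43, 104^128 ≡ 119 (mod 173).
Test 104^d mod 173 for each divisor d in increasing order:
104^1 ≡ 104
104^2 ≡ 90
104^4 ≡ 142
104^43 = 104^32·104^8·104^2·104^1 ≡ 80
104^86 = 104^64·104^16·104^4·104^2 ≡ 172
104^172 = 104^128·104^32·104^8·104^4 ≡ 1  ← first divisor giving 1
The order is 172.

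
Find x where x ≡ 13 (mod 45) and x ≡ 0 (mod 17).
238

Using Chinese Remainder Theorem:
M = 45 × 17 = 765
M1 = 17, M2 = 45
y1 = 17^(-1) mod 45 = 8
y2 = 45^(-1) mod 17 = 14
x = (13×17×8 + 0×45×14) mod 765 = 238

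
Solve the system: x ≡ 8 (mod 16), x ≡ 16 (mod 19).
168

Using Chinese Remainder Theorem:
M = 16 × 19 = 304
M1 = 19, M2 = 16
y1 = 19^(-1) mod 16 = 11
y2 = 16^(-1) mod 19 = 6
x = (8×19×11 + 16×16×6) mod 304 = 168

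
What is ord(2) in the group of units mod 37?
36

37 is prime, so ord(2) divides φ(37) = 36.
Divisors of 36: 1, 2, 3, 4, 6, 9, 12, 18, 36.
Repeated squaring: 2^1 ≡ 2, 2^2 ≡ 4, 2^4 ≡ 16, 2^8 ≡ 34, 2^16 ≡ 9, 2^32 ≡ 7 (mod 37).
Test 2^d mod 37 for each divisor d in increasing order:
2^1 ≡ 2
2^2 ≡ 4
2^3 = 2^2·2^1 ≡ 8
2^4 ≡ 16
2^6 = 2^4·2^2 ≡ 27
2^9 = 2^8·2^1 ≡ 31
2^12 = 2^8·2^4 ≡ 26
2^18 = 2^16·2^2 ≡ 36
2^36 = 2^32·2^4 ≡ 1  ← first divisor giving 1
The order is 36.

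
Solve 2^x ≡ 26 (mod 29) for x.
19

Baby-step giant-step with step n = ⌈√29⌉ = 6.
Baby steps 2^j mod 29 (j:value) for j=0..5: 0:1, 1:2, 2:4, 3:8, 4:16, 5:3.
Giant-step multiplier: 2^(-6) ≡ 2^(28-6) = 2^22 ≡ 5 (mod 29).
Giant steps γ_i = 26·5^i mod 29: γ_0=26, γ_1=14, γ_2=12, γ_3=2 (in table at j=1).
x = i·n + j = 3·6 + 1 = 19.
Check: 2^19 ≡ 26 (mod 29).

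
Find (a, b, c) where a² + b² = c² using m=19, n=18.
(37, 684, 685)

Euclid's formula: a = m² - n², b = 2mn, c = m² + n²
m = 19, n = 18
a = 19² - 18² = 361 - 324 = 37
b = 2 × 19 × 18 = 684
c = 19² + 18² = 361 + 324 = 685
Verification: 37² + 684² = 1369 + 467856 = 469225 = 685² ✓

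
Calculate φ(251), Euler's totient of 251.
250

251 = 251
φ(n) = n × ∏(1 - 1/p) for each prime p dividing n
φ(251) = 251 × (1 - 1/251) = 250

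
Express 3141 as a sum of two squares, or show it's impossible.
15² + 54² (a=15, b=54)

Factorization: 3141 = 3^2 × 349
By Fermat: n is sum of two squares iff every prime p ≡ 3 (mod 4) appears to even power.
All primes ≡ 3 (mod 4) appear to even power.
Search a = 0, 1, 2, … for 3141 - a² a perfect square: first hit at a = 15: 3141 - 225 = 2916 = 54².
3141 = 15² + 54² = 225 + 2916 ✓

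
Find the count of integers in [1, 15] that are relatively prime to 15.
8

15 = 3 × 5
φ(n) = n × ∏(1 - 1/p) for each prime p dividing n
φ(15) = 15 × (1 - 1/3) × (1 - 1/5) = 8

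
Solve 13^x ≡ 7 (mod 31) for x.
8

Baby-step giant-step with step n = ⌈√31⌉ = 6.
Baby steps 13^j mod 31 (j:value) for j=0..5: 0:1, 1:13, 2:14, 3:27, 4:10, 5:6.
Giant-step multiplier: 13^(-6) ≡ 13^(30-6) = 13^24 ≡ 2 (mod 31).
Giant steps γ_i = 7·2^i mod 31: γ_0=7, γ_1=14 (in table at j=2).
x = i·n + j = 1·6 + 2 = 8.
Check: 13^8 ≡ 7 (mod 31).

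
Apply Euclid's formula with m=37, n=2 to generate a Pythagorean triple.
(1365, 148, 1373)

Euclid's formula: a = m² - n², b = 2mn, c = m² + n²
m = 37, n = 2
a = 37² - 2² = 1369 - 4 = 1365
b = 2 × 37 × 2 = 148
c = 37² + 2² = 1369 + 4 = 1373
Verification: 1365² + 148² = 1863225 + 21904 = 1885129 = 1373² ✓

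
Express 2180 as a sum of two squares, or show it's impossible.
8² + 46² (a=8, b=46)

Factorization: 2180 = 2^2 × 5 × 109
By Fermat: n is sum of two squares iff every prime p ≡ 3 (mod 4) appears to even power.
All primes ≡ 3 (mod 4) appear to even power.
Search a = 0, 1, 2, … for 2180 - a² a perfect square: first hit at a = 8: 2180 - 64 = 2116 = 46².
2180 = 8² + 46² = 64 + 2116 ✓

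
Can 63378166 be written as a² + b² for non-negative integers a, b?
Not possible

Factorization: 63378166 = 2 × 29 × 103^3
By Fermat: n is sum of two squares iff every prime p ≡ 3 (mod 4) appears to even power.
Prime(s) ≡ 3 (mod 4) with odd exponent: [(103, 3)]
Therefore 63378166 cannot be expressed as a² + b².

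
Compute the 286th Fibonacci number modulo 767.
528

Matrix identity: Q^n = [[F_(n+1), F_n], [F_n, F_(n-1)]] with Q = [[1,1],[1,0]].
n = 286 = 100011110₂. Square-and-multiply, entries mod 767:
Q^1 = [[1,1],[1,0]]
Q^2 = (Q^1)² = [[2,1],[1,1]]
Q^4 = (Q^2)² = [[5,3],[3,2]]
Q^8 = (Q^4)² = [[34,21],[21,13]]
Q^17 = (Q^8)²·Q = [[283,63],[63,220]]
Q^35 = (Q^17)²·Q = [[697,455],[455,242]]
Q^71 = (Q^35)²·Q = [[259,233],[233,26]]
Q^143 = (Q^71)²·Q = [[627,184],[184,443]]
Q^286 = (Q^143)² = [[533,528],[528,5]]
F_286 mod 767 = Q^286[0][1] = 528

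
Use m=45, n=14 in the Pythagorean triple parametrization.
(1829, 1260, 2221)

Euclid's formula: a = m² - n², b = 2mn, c = m² + n²
m = 45, n = 14
a = 45² - 14² = 2025 - 196 = 1829
b = 2 × 45 × 14 = 1260
c = 45² + 14² = 2025 + 196 = 2221
Verification: 1829² + 1260² = 3345241 + 1587600 = 4932841 = 2221² ✓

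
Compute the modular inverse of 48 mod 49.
48

gcd(48, 49) = 1, so the inverse exists.
Extended Euclidean algorithm on (49, 48):
49 = 1 × 48 + 1  ⟹  1 = (1)·49 + (-1)·48
So (-1)·48 ≡ 1 (mod 49), i.e. 48^(-1) ≡ -1 ≡ 48 (mod 49).
Check: 48 × 48 = 2304 ≡ 1 (mod 49)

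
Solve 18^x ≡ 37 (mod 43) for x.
35

Baby-step giant-step with step n = ⌈√43⌉ = 7.
Baby steps 18^j mod 43 (j:value) for j=0..6: 0:1, 1:18, 2:23, 3:27, 4:13, 5:19, 6:41.
Giant-step multiplier: 18^(-7) ≡ 18^(42-7) = 18^35 ≡ 37 (mod 43).
Giant steps γ_i = 37·37^i mod 43: γ_0=37, γ_1=36, γ_2=42, γ_3=6, γ_4=7, γ_5=1 (in table at j=0).
x = i·n + j = 5·7 + 0 = 35.
Check: 18^35 ≡ 37 (mod 43).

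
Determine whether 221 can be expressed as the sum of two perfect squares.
5² + 14² (a=5, b=14)

Factorization: 221 = 13 × 17
By Fermat: n is sum of two squares iff every prime p ≡ 3 (mod 4) appears to even power.
All primes ≡ 3 (mod 4) appear to even power.
Search a = 0, 1, 2, … for 221 - a² a perfect square: first hit at a = 5: 221 - 25 = 196 = 14².
221 = 5² + 14² = 25 + 196 ✓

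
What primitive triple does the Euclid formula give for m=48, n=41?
(623, 3936, 3985)

Euclid's formula: a = m² - n², b = 2mn, c = m² + n²
m = 48, n = 41
a = 48² - 41² = 2304 - 1681 = 623
b = 2 × 48 × 41 = 3936
c = 48² + 41² = 2304 + 1681 = 3985
Verification: 623² + 3936² = 388129 + 15492096 = 15880225 = 3985² ✓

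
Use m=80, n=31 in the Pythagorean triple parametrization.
(5439, 4960, 7361)

Euclid's formula: a = m² - n², b = 2mn, c = m² + n²
m = 80, n = 31
a = 80² - 31² = 6400 - 961 = 5439
b = 2 × 80 × 31 = 4960
c = 80² + 31² = 6400 + 961 = 7361
Verification: 5439² + 4960² = 29582721 + 24601600 = 54184321 = 7361² ✓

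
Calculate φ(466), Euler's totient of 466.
232

466 = 2 × 233
φ(n) = n × ∏(1 - 1/p) for each prime p dividing n
φ(466) = 466 × (1 - 1/2) × (1 - 1/233) = 232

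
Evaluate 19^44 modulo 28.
25

Repeated squaring. Binary of 44 = 101100.
19^1 ≡ 19 (mod 28); 19^2 ≡ 25 (mod 28); 19^4 ≡ 9 (mod 28); 19^8 ≡ 25 (mod 28); 19^16 ≡ 9 (mod 28); 19^32 ≡ 25 (mod 28)
19^44 = 19^4 × 19^8 × 19^32 ≡ 25 (mod 28)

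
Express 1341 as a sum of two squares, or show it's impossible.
21² + 30² (a=21, b=30)

Factorization: 1341 = 3^2 × 149
By Fermat: n is sum of two squares iff every prime p ≡ 3 (mod 4) appears to even power.
All primes ≡ 3 (mod 4) appear to even power.
Search a = 0, 1, 2, … for 1341 - a² a perfect square: first hit at a = 21: 1341 - 441 = 900 = 30².
1341 = 21² + 30² = 441 + 900 ✓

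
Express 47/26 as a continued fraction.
[1; 1, 4, 5]

Euclidean algorithm steps:
47 = 1 × 26 + 21
26 = 1 × 21 + 5
21 = 4 × 5 + 1
5 = 5 × 1 + 0
Continued fraction: [1; 1, 4, 5]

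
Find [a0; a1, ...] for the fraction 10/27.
[0; 2, 1, 2, 3]

Euclidean algorithm steps:
10 = 0 × 27 + 10
27 = 2 × 10 + 7
10 = 1 × 7 + 3
7 = 2 × 3 + 1
3 = 3 × 1 + 0
Continued fraction: [0; 2, 1, 2, 3]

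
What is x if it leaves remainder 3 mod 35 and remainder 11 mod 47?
528

Using Chinese Remainder Theorem:
M = 35 × 47 = 1645
M1 = 47, M2 = 35
y1 = 47^(-1) mod 35 = 3
y2 = 35^(-1) mod 47 = 43
x = (3×47×3 + 11×35×43) mod 1645 = 528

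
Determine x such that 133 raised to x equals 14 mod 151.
41

Baby-step giant-step with step n = ⌈√151⌉ = 13.
Baby steps 133^j mod 151 (j:value) for j=0..12: 0:1, 1:133, 2:22, 3:57, 4:31, 5:46, 6:78, 7:106, 8:55, 9:67, 10:2, 11:115, 12:44.
Giant-step multiplier: 133^(-13) ≡ 133^(150-13) = 133^137 ≡ 102 (mod 151).
Giant steps γ_i = 14·102^i mod 151: γ_0=14, γ_1=69, γ_2=92, γ_3=22 (in table at j=2).
x = i·n + j = 3·13 + 2 = 41.
Check: 133^41 ≡ 14 (mod 151).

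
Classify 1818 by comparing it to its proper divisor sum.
abundant

Proper divisors of 1818: sum = 1 + 2 + 3 + 6 + 9 + 18 + 101 + 202 + 303 + 606 + 909 = 2160
Since 2160 > 1818, 1818 is abundant.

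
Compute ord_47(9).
23

47 is prime, so ord(9) divides φ(47) = 46.
Divisors of 46: 1, 2, 23, 46.
Repeated squaring: 9^1 ≡ 9, 9^2 ≡ 34, 9^4 ≡ 28, 9^8 ≡ 32, 9^16 ≡ 37, 9^32 ≡ 6 (mod 47).
Test 9^d mod 47 for each divisor d in increasing order:
9^1 ≡ 9
9^2 ≡ 34
9^23 = 9^16·9^4·9^2·9^1 ≡ 1  ← first divisor giving 1
The order is 23.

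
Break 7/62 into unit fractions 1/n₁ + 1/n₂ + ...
1/9 + 1/558

Greedy algorithm:
7/62: ceiling(62/7) = 9, use 1/9
1/558: ceiling(558/1) = 558, use 1/558
Result: 7/62 = 1/9 + 1/558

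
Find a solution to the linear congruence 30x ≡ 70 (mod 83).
x ≡ 30 (mod 83)

gcd(30, 83) = 1, which divides 70, so solutions exist.
Find 30^(-1) mod 83 by the extended Euclidean algorithm:
83 = 2 × 30 + 23  ⟹  23 = (1)·83 + (-2)·30
30 = 1 × 23 + 7  ⟹  7 = (-1)·83 + (3)·30
23 = 3 × 7 + 2  ⟹  2 = (4)·83 + (-11)·30
7 = 3 × 2 + 1  ⟹  1 = (-13)·83 + (36)·30
So (36)·30 ≡ 1 (mod 83), i.e. 30^(-1) ≡ 36 (mod 83).
x ≡ 36 × 70 = 2520 ≡ 30 (mod 83).
Check: 30 × 30 = 900 ≡ 70 (mod 83).
Unique solution: x ≡ 30 (mod 83)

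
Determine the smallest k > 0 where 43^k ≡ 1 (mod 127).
126

127 is prime, so ord(43) divides φ(127) = 126.
Divisors of 126: 1, 2, 3, 6, 7, 9, 14, 18, 21, 42, 63, 126.
Repeated squaring: 43^1 ≡ 43, 43^2 ≡ 71, 43^4 ≡ 88, 43^8 ≡ 124, 43^16 ≡ 9, 43^32 ≡ 81, 43^64 ≡ 84 (mod 127).
Test 43^d mod 127 for each divisor d in increasing order:
43^1 ≡ 43
43^2 ≡ 71
43^3 = 43^2·43^1 ≡ 5
43^6 = 43^4·43^2 ≡ 25
43^7 = 43^4·43^2·43^1 ≡ 59
43^9 = 43^8·43^1 ≡ 125
43^14 = 43^8·43^4·43^2 ≡ 52
43^18 = 43^16·43^2 ≡ 4
43^21 = 43^16·43^4·43^1 ≡ 20
43^42 = 43^32·43^8·43^2 ≡ 19
43^63 = 43^32·43^16·43^8·43^4·43^2·43^1 ≡ 126
43^126 = 43^64·43^32·43^16·43^8·43^4·43^2 ≡ 1  ← first divisor giving 1
The order is 126.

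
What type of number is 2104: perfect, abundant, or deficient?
deficient

Proper divisors of 2104: sum = 1 + 2 + 4 + 8 + 263 + 526 + 1052 = 1856
Since 1856 < 2104, 2104 is deficient.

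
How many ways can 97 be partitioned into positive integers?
133230930

p(n) counts ways to write n as a sum of positive integers (order ignored).
Euler's pentagonal recurrence: p(k) = p(k-1) + p(k-2) - p(k-5) - p(k-7) + p(k-12) + p(k-15) - ... (offsets j(3j∓1)/2, signs ++--, p(0)=1, p(<0)=0).
DP table for k = 0..96: p(0)=1, p(1)=1, p(2)=2, p(3)=3, p(4)=5, p(5)=7, p(6)=11, p(7)=15, p(8)=22, p(9)=30, p(10)=42, p(11)=56, p(12)=77, p(13)=101, p(14)=135, p(15)=176, p(16)=231, p(17)=297, p(18)=385, p(19)=490, p(20)=627, p(21)=792, p(22)=1002, p(23)=1255, p(24)=1575, p(25)=1958, p(26)=2436, p(27)=3010, p(28)=3718, p(29)=4565, p(30)=5604, p(31)=6842, p(32)=8349, p(33)=10143, p(34)=12310, p(35)=14883, p(36)=17977, p(37)=21637, p(38)=26015, p(39)=31185, p(40)=37338, p(41)=44583, p(42)=53174, p(43)=63261, p(44)=75175, p(45)=89134, p(46)=105558, p(47)=124754, p(48)=147273, p(49)=173525, p(50)=204226, p(51)=239943, p(52)=281589, p(53)=329931, p(54)=386155, p(55)=451276, p(56)=526823, p(57)=614154, p(58)=715220, p(59)=831820, p(60)=966467, p(61)=1121505, p(62)=1300156, p(63)=1505499, p(64)=1741630, p(65)=2012558, p(66)=2323520, p(67)=2679689, p(68)=3087735, p(69)=3554345, p(70)=4087968, p(71)=4697205, p(72)=5392783, p(73)=6185689, p(74)=7089500, p(75)=8118264, p(76)=9289091, p(77)=10619863, p(78)=12132164, p(79)=13848650, p(80)=15796476, p(81)=18004327, p(82)=20506255, p(83)=23338469, p(84)=26543660, p(85)=30167357, p(86)=34262962, p(87)=38887673, p(88)=44108109, p(89)=49995925, p(90)=56634173, p(91)=64112359, p(92)=72533807, p(93)=82010177, p(94)=92669720, p(95)=104651419, p(96)=118114304.
Final step: p(97) = p(96) + p(95) - p(92) - p(90) + p(85) + p(82) - p(75) - p(71) + p(62) + p(57) - p(46) - p(40) + p(27) + p(20) - p(5)
= 118114304 + 104651419 - 72533807 - 56634173 + 30167357 + 20506255 - 8118264 - 4697205 + 1300156 + 614154 - 105558 - 37338 + 3010 + 627 - 7
= 133230930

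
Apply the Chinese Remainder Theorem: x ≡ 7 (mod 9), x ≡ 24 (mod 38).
214

Using Chinese Remainder Theorem:
M = 9 × 38 = 342
M1 = 38, M2 = 9
y1 = 38^(-1) mod 9 = 5
y2 = 9^(-1) mod 38 = 17
x = (7×38×5 + 24×9×17) mod 342 = 214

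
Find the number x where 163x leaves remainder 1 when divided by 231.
214

gcd(163, 231) = 1, so the inverse exists.
Extended Euclidean algorithm on (231, 163):
231 = 1 × 163 + 68  ⟹  68 = (1)·231 + (-1)·163
163 = 2 × 68 + 27  ⟹  27 = (-2)·231 + (3)·163
68 = 2 × 27 + 14  ⟹  14 = (5)·231 + (-7)·163
27 = 1 × 14 + 13  ⟹  13 = (-7)·231 + (10)·163
14 = 1 × 13 + 1  ⟹  1 = (12)·231 + (-17)·163
So (-17)·163 ≡ 1 (mod 231), i.e. 163^(-1) ≡ -17 ≡ 214 (mod 231).
Check: 163 × 214 = 34882 ≡ 1 (mod 231)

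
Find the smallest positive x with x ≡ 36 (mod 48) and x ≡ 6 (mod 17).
516

Using Chinese Remainder Theorem:
M = 48 × 17 = 816
M1 = 17, M2 = 48
y1 = 17^(-1) mod 48 = 17
y2 = 48^(-1) mod 17 = 11
x = (36×17×17 + 6×48×11) mod 816 = 516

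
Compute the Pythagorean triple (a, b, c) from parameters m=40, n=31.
(639, 2480, 2561)

Euclid's formula: a = m² - n², b = 2mn, c = m² + n²
m = 40, n = 31
a = 40² - 31² = 1600 - 961 = 639
b = 2 × 40 × 31 = 2480
c = 40² + 31² = 1600 + 961 = 2561
Verification: 639² + 2480² = 408321 + 6150400 = 6558721 = 2561² ✓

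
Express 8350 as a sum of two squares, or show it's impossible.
Not possible

Factorization: 8350 = 2 × 5^2 × 167
By Fermat: n is sum of two squares iff every prime p ≡ 3 (mod 4) appears to even power.
Prime(s) ≡ 3 (mod 4) with odd exponent: [(167, 1)]
Therefore 8350 cannot be expressed as a² + b².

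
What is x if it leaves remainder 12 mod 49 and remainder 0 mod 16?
208

Using Chinese Remainder Theorem:
M = 49 × 16 = 784
M1 = 16, M2 = 49
y1 = 16^(-1) mod 49 = 46
y2 = 49^(-1) mod 16 = 1
x = (12×16×46 + 0×49×1) mod 784 = 208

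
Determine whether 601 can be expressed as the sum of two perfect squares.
5² + 24² (a=5, b=24)

Factorization: 601 = 601
By Fermat: n is sum of two squares iff every prime p ≡ 3 (mod 4) appears to even power.
All primes ≡ 3 (mod 4) appear to even power.
Search a = 0, 1, 2, … for 601 - a² a perfect square: first hit at a = 5: 601 - 25 = 576 = 24².
601 = 5² + 24² = 25 + 576 ✓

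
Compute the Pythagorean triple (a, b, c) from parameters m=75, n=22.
(5141, 3300, 6109)

Euclid's formula: a = m² - n², b = 2mn, c = m² + n²
m = 75, n = 22
a = 75² - 22² = 5625 - 484 = 5141
b = 2 × 75 × 22 = 3300
c = 75² + 22² = 5625 + 484 = 6109
Verification: 5141² + 3300² = 26429881 + 10890000 = 37319881 = 6109² ✓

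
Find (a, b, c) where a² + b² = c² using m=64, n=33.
(3007, 4224, 5185)

Euclid's formula: a = m² - n², b = 2mn, c = m² + n²
m = 64, n = 33
a = 64² - 33² = 4096 - 1089 = 3007
b = 2 × 64 × 33 = 4224
c = 64² + 33² = 4096 + 1089 = 5185
Verification: 3007² + 4224² = 9042049 + 17842176 = 26884225 = 5185² ✓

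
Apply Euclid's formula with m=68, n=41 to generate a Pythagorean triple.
(2943, 5576, 6305)

Euclid's formula: a = m² - n², b = 2mn, c = m² + n²
m = 68, n = 41
a = 68² - 41² = 4624 - 1681 = 2943
b = 2 × 68 × 41 = 5576
c = 68² + 41² = 4624 + 1681 = 6305
Verification: 2943² + 5576² = 8661249 + 31091776 = 39753025 = 6305² ✓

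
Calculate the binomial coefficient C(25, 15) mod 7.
5

Using Lucas' theorem:
Write n=25 and k=15 in base 7:
n in base 7: [3, 4]
k in base 7: [2, 1]
C(25,15) mod 7 = ∏ C(n_i, k_i) mod 7
Digit binomials (mod 7): C(3,2) = 3; C(4,1) = 4
Product: 3 × 4 = 12 ≡ 5 (mod 7)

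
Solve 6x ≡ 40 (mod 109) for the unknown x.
x ≡ 43 (mod 109)

gcd(6, 109) = 1, which divides 40, so solutions exist.
Find 6^(-1) mod 109 by the extended Euclidean algorithm:
109 = 18 × 6 + 1  ⟹  1 = (1)·109 + (-18)·6
So (-18)·6 ≡ 1 (mod 109), i.e. 6^(-1) ≡ -18 ≡ 91 (mod 109).
x ≡ 91 × 40 = 3640 ≡ 43 (mod 109).
Check: 6 × 43 = 258 ≡ 40 (mod 109).
Unique solution: x ≡ 43 (mod 109)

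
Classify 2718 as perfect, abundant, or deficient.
abundant

Proper divisors of 2718: sum = 1 + 2 + 3 + 6 + 9 + 18 + 151 + 302 + 453 + 906 + 1359 = 3210
Since 3210 > 2718, 2718 is abundant.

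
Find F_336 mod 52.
0

Matrix identity: Q^n = [[F_(n+1), F_n], [F_n, F_(n-1)]] with Q = [[1,1],[1,0]].
n = 336 = 101010000₂. Square-and-multiply, entries mod 52:
Q^1 = [[1,1],[1,0]]
Q^2 = (Q^1)² = [[2,1],[1,1]]
Q^5 = (Q^2)²·Q = [[8,5],[5,3]]
Q^10 = (Q^5)² = [[37,3],[3,34]]
Q^21 = (Q^10)²·Q = [[31,26],[26,5]]
Q^42 = (Q^21)² = [[25,0],[0,25]]
Q^84 = (Q^42)² = [[1,0],[0,1]]
Q^168 = (Q^84)² = [[1,0],[0,1]]
Q^336 = (Q^168)² = [[1,0],[0,1]]
F_336 mod 52 = Q^336[0][1] = 0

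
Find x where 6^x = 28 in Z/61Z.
33

Baby-step giant-step with step n = ⌈√61⌉ = 8.
Baby steps 6^j mod 61 (j:value) for j=0..7: 0:1, 1:6, 2:36, 3:33, 4:15, 5:29, 6:52, 7:7.
Giant-step multiplier: 6^(-8) ≡ 6^(60-8) = 6^52 ≡ 16 (mod 61).
Giant steps γ_i = 28·16^i mod 61: γ_0=28, γ_1=21, γ_2=31, γ_3=8, γ_4=6 (in table at j=1).
x = i·n + j = 4·8 + 1 = 33.
Check: 6^33 ≡ 28 (mod 61).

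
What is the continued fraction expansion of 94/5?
[18; 1, 4]

Euclidean algorithm steps:
94 = 18 × 5 + 4
5 = 1 × 4 + 1
4 = 4 × 1 + 0
Continued fraction: [18; 1, 4]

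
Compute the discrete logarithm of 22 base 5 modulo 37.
17

Baby-step giant-step with step n = ⌈√37⌉ = 7.
Baby steps 5^j mod 37 (j:value) for j=0..6: 0:1, 1:5, 2:25, 3:14, 4:33, 5:17, 6:11.
Giant-step multiplier: 5^(-7) ≡ 5^(36-7) = 5^29 ≡ 35 (mod 37).
Giant steps γ_i = 22·35^i mod 37: γ_0=22, γ_1=30, γ_2=14 (in table at j=3).
x = i·n + j = 2·7 + 3 = 17.
Check: 5^17 ≡ 22 (mod 37).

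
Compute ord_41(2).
20

41 is prime, so ord(2) divides φ(41) = 40.
Divisors of 40: 1, 2, 4, 5, 8, 10, 20, 40.
Repeated squaring: 2^1 ≡ 2, 2^2 ≡ 4, 2^4 ≡ 16, 2^8 ≡ 10, 2^16 ≡ 18, 2^32 ≡ 37 (mod 41).
Test 2^d mod 41 for each divisor d in increasing order:
2^1 ≡ 2
2^2 ≡ 4
2^4 ≡ 16
2^5 = 2^4·2^1 ≡ 32
2^8 ≡ 10
2^10 = 2^8·2^2 ≡ 40
2^20 = 2^16·2^4 ≡ 1  ← first divisor giving 1
The order is 20.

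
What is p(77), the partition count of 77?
10619863

p(n) counts ways to write n as a sum of positive integers (order ignored).
Euler's pentagonal recurrence: p(k) = p(k-1) + p(k-2) - p(k-5) - p(k-7) + p(k-12) + p(k-15) - ... (offsets j(3j∓1)/2, signs ++--, p(0)=1, p(<0)=0).
DP table for k = 0..76: p(0)=1, p(1)=1, p(2)=2, p(3)=3, p(4)=5, p(5)=7, p(6)=11, p(7)=15, p(8)=22, p(9)=30, p(10)=42, p(11)=56, p(12)=77, p(13)=101, p(14)=135, p(15)=176, p(16)=231, p(17)=297, p(18)=385, p(19)=490, p(20)=627, p(21)=792, p(22)=1002, p(23)=1255, p(24)=1575, p(25)=1958, p(26)=2436, p(27)=3010, p(28)=3718, p(29)=4565, p(30)=5604, p(31)=6842, p(32)=8349, p(33)=10143, p(34)=12310, p(35)=14883, p(36)=17977, p(37)=21637, p(38)=26015, p(39)=31185, p(40)=37338, p(41)=44583, p(42)=53174, p(43)=63261, p(44)=75175, p(45)=89134, p(46)=105558, p(47)=124754, p(48)=147273, p(49)=173525, p(50)=204226, p(51)=239943, p(52)=281589, p(53)=329931, p(54)=386155, p(55)=451276, p(56)=526823, p(57)=614154, p(58)=715220, p(59)=831820, p(60)=966467, p(61)=1121505, p(62)=1300156, p(63)=1505499, p(64)=1741630, p(65)=2012558, p(66)=2323520, p(67)=2679689, p(68)=3087735, p(69)=3554345, p(70)=4087968, p(71)=4697205, p(72)=5392783, p(73)=6185689, p(74)=7089500, p(75)=8118264, p(76)=9289091.
Final step: p(77) = p(76) + p(75) - p(72) - p(70) + p(65) + p(62) - p(55) - p(51) + p(42) + p(37) - p(26) - p(20) + p(7) + p(0)
= 9289091 + 8118264 - 5392783 - 4087968 + 2012558 + 1300156 - 451276 - 239943 + 53174 + 21637 - 2436 - 627 + 15 + 1
= 10619863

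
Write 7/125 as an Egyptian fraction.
1/18 + 1/2250

Greedy algorithm:
7/125: ceiling(125/7) = 18, use 1/18
1/2250: ceiling(2250/1) = 2250, use 1/2250
Result: 7/125 = 1/18 + 1/2250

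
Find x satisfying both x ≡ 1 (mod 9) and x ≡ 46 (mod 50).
46

Using Chinese Remainder Theorem:
M = 9 × 50 = 450
M1 = 50, M2 = 9
y1 = 50^(-1) mod 9 = 2
y2 = 9^(-1) mod 50 = 39
x = (1×50×2 + 46×9×39) mod 450 = 46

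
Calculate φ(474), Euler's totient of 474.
156

474 = 2 × 3 × 79
φ(n) = n × ∏(1 - 1/p) for each prime p dividing n
φ(474) = 474 × (1 - 1/2) × (1 - 1/3) × (1 - 1/79) = 156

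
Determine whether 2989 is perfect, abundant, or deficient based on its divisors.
deficient

Proper divisors of 2989: sum = 1 + 7 + 49 + 61 + 427 = 545
Since 545 < 2989, 2989 is deficient.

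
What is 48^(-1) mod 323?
249

gcd(48, 323) = 1, so the inverse exists.
Extended Euclidean algorithm on (323, 48):
323 = 6 × 48 + 35  ⟹  35 = (1)·323 + (-6)·48
48 = 1 × 35 + 13  ⟹  13 = (-1)·323 + (7)·48
35 = 2 × 13 + 9  ⟹  9 = (3)·323 + (-20)·48
13 = 1 × 9 + 4  ⟹  4 = (-4)·323 + (27)·48
9 = 2 × 4 + 1  ⟹  1 = (11)·323 + (-74)·48
So (-74)·48 ≡ 1 (mod 323), i.e. 48^(-1) ≡ -74 ≡ 249 (mod 323).
Check: 48 × 249 = 11952 ≡ 1 (mod 323)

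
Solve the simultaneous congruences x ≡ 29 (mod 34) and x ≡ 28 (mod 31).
369

Using Chinese Remainder Theorem:
M = 34 × 31 = 1054
M1 = 31, M2 = 34
y1 = 31^(-1) mod 34 = 11
y2 = 34^(-1) mod 31 = 21
x = (29×31×11 + 28×34×21) mod 1054 = 369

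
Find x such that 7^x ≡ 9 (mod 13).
4

Baby-step giant-step with step n = ⌈√13⌉ = 4.
Baby steps 7^j mod 13 (j:value) for j=0..3: 0:1, 1:7, 2:10, 3:5.
Giant-step multiplier: 7^(-4) ≡ 7^(12-4) = 7^8 ≡ 3 (mod 13).
Giant steps γ_i = 9·3^i mod 13: γ_0=9, γ_1=1 (in table at j=0).
x = i·n + j = 1·4 + 0 = 4.
Check: 7^4 ≡ 9 (mod 13).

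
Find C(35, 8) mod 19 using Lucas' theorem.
7

Using Lucas' theorem:
Write n=35 and k=8 in base 19:
n in base 19: [1, 16]
k in base 19: [0, 8]
C(35,8) mod 19 = ∏ C(n_i, k_i) mod 19
Digit binomials (mod 19): C(1,0) = 1; C(16,8) = 12870 ≡ 7
Product: 1 × 7 = 7 ≡ 7 (mod 19)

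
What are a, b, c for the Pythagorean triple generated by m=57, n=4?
(3233, 456, 3265)

Euclid's formula: a = m² - n², b = 2mn, c = m² + n²
m = 57, n = 4
a = 57² - 4² = 3249 - 16 = 3233
b = 2 × 57 × 4 = 456
c = 57² + 4² = 3249 + 16 = 3265
Verification: 3233² + 456² = 10452289 + 207936 = 10660225 = 3265² ✓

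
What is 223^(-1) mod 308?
279

gcd(223, 308) = 1, so the inverse exists.
Extended Euclidean algorithm on (308, 223):
308 = 1 × 223 + 85  ⟹  85 = (1)·308 + (-1)·223
223 = 2 × 85 + 53  ⟹  53 = (-2)·308 + (3)·223
85 = 1 × 53 + 32  ⟹  32 = (3)·308 + (-4)·223
53 = 1 × 32 + 21  ⟹  21 = (-5)·308 + (7)·223
32 = 1 × 21 + 11  ⟹  11 = (8)·308 + (-11)·223
21 = 1 × 11 + 10  ⟹  10 = (-13)·308 + (18)·223
11 = 1 × 10 + 1  ⟹  1 = (21)·308 + (-29)·223
So (-29)·223 ≡ 1 (mod 308), i.e. 223^(-1) ≡ -29 ≡ 279 (mod 308).
Check: 223 × 279 = 62217 ≡ 1 (mod 308)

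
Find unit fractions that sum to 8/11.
1/2 + 1/5 + 1/37 + 1/4070

Greedy algorithm:
8/11: ceiling(11/8) = 2, use 1/2
5/22: ceiling(22/5) = 5, use 1/5
3/110: ceiling(110/3) = 37, use 1/37
1/4070: ceiling(4070/1) = 4070, use 1/4070
Result: 8/11 = 1/2 + 1/5 + 1/37 + 1/4070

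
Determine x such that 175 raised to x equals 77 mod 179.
4

Baby-step giant-step with step n = ⌈√179⌉ = 14.
Baby steps 175^j mod 179 (j:value) for j=0..13: 0:1, 1:175, 2:16, 3:115, 4:77, 5:50, 6:158, 7:84, 8:22, 9:91, 10:173, 11:24, 12:83, 13:26.
h = 77 is already in the table at j=4, so x = 4.
Check: 175^4 ≡ 77 (mod 179).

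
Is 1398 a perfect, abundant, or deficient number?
abundant

Proper divisors of 1398: sum = 1 + 2 + 3 + 6 + 233 + 466 + 699 = 1410
Since 1410 > 1398, 1398 is abundant.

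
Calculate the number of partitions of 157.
80630964769

p(n) counts ways to write n as a sum of positive integers (order ignored).
Euler's pentagonal recurrence: p(k) = p(k-1) + p(k-2) - p(k-5) - p(k-7) + p(k-12) + p(k-15) - ... (offsets j(3j∓1)/2, signs ++--, p(0)=1, p(<0)=0).
DP table for k = 0..156: p(0)=1, p(1)=1, p(2)=2, p(3)=3, p(4)=5, p(5)=7, p(6)=11, p(7)=15, p(8)=22, p(9)=30, p(10)=42, p(11)=56, p(12)=77, p(13)=101, p(14)=135, p(15)=176, p(16)=231, p(17)=297, p(18)=385, p(19)=490, p(20)=627, p(21)=792, p(22)=1002, p(23)=1255, p(24)=1575, p(25)=1958, p(26)=2436, p(27)=3010, p(28)=3718, p(29)=4565, p(30)=5604, p(31)=6842, p(32)=8349, p(33)=10143, p(34)=12310, p(35)=14883, p(36)=17977, p(37)=21637, p(38)=26015, p(39)=31185, p(40)=37338, p(41)=44583, p(42)=53174, p(43)=63261, p(44)=75175, p(45)=89134, p(46)=105558, p(47)=124754, p(48)=147273, p(49)=173525, p(50)=204226, p(51)=239943, p(52)=281589, p(53)=329931, p(54)=386155, p(55)=451276, p(56)=526823, p(57)=614154, p(58)=715220, p(59)=831820, p(60)=966467, p(61)=1121505, p(62)=1300156, p(63)=1505499, p(64)=1741630, p(65)=2012558, p(66)=2323520, p(67)=2679689, p(68)=3087735, p(69)=3554345, p(70)=4087968, p(71)=4697205, p(72)=5392783, p(73)=6185689, p(74)=7089500, p(75)=8118264, p(76)=9289091, p(77)=10619863, p(78)=12132164, p(79)=13848650, p(80)=15796476, p(81)=18004327, p(82)=20506255, p(83)=23338469, p(84)=26543660, p(85)=30167357, p(86)=34262962, p(87)=38887673, p(88)=44108109, p(89)=49995925, p(90)=56634173, p(91)=64112359, p(92)=72533807, p(93)=82010177, p(94)=92669720, p(95)=104651419, p(96)=118114304, p(97)=133230930, p(98)=150198136, p(99)=169229875, p(100)=190569292, p(101)=214481126, p(102)=241265379, p(103)=271248950, p(104)=304801365, p(105)=342325709, p(106)=384276336, p(107)=431149389, p(108)=483502844, p(109)=541946240, p(110)=607163746, p(111)=679903203, p(112)=761002156, p(113)=851376628, p(114)=952050665, p(115)=1064144451, p(116)=1188908248, p(117)=1327710076, p(118)=1482074143, p(119)=1653668665, p(120)=1844349560, p(121)=2056148051, p(122)=2291320912, p(123)=2552338241, p(124)=2841940500, p(125)=3163127352, p(126)=3519222692, p(127)=3913864295, p(128)=4351078600, p(129)=4835271870, p(130)=5371315400, p(131)=5964539504, p(132)=6620830889, p(133)=7346629512, p(134)=8149040695, p(135)=9035836076, p(136)=10015581680, p(137)=11097645016, p(138)=12292341831, p(139)=13610949895, p(140)=15065878135, p(141)=16670689208, p(142)=18440293320, p(143)=20390982757, p(144)=22540654445, p(145)=24908858009, p(146)=27517052599, p(147)=30388671978, p(148)=33549419497, p(149)=37027355200, p(150)=40853235313, p(151)=45060624582, p(152)=49686288421, p(153)=54770336324, p(154)=60356673280, p(155)=66493182097, p(156)=73232243759.
Final step: p(157) = p(156) + p(155) - p(152) - p(150) + p(145) + p(142) - p(135) - p(131) + p(122) + p(117) - p(106) - p(100) + p(87) + p(80) - p(65) - p(57) + p(40) + p(31) - p(12) - p(2)
= 73232243759 + 66493182097 - 49686288421 - 40853235313 + 24908858009 + 18440293320 - 9035836076 - 5964539504 + 2291320912 + 1327710076 - 384276336 - 190569292 + 38887673 + 15796476 - 2012558 - 614154 + 37338 + 6842 - 77 - 2
= 80630964769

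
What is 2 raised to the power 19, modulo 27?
2

Repeated squaring. Binary of 19 = 10011.
2^1 ≡ 2 (mod 27); 2^2 ≡ 4 (mod 27); 2^4 ≡ 16 (mod 27); 2^8 ≡ 13 (mod 27); 2^16 ≡ 7 (mod 27)
2^19 = 2^1 × 2^2 × 2^16 ≡ 2 (mod 27)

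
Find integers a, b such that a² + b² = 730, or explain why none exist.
1² + 27² (a=1, b=27)

Factorization: 730 = 2 × 5 × 73
By Fermat: n is sum of two squares iff every prime p ≡ 3 (mod 4) appears to even power.
All primes ≡ 3 (mod 4) appear to even power.
Search a = 0, 1, 2, … for 730 - a² a perfect square: first hit at a = 1: 730 - 1 = 729 = 27².
730 = 1² + 27² = 1 + 729 ✓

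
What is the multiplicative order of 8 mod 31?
5

31 is prime, so ord(8) divides φ(31) = 30.
Divisors of 30: 1, 2, 3, 5, 6, 10, 15, 30.
Repeated squaring: 8^1 ≡ 8, 8^2 ≡ 2, 8^4 ≡ 4, 8^8 ≡ 16, 8^16 ≡ 8 (mod 31).
Test 8^d mod 31 for each divisor d in increasing order:
8^1 ≡ 8
8^2 ≡ 2
8^3 = 8^2·8^1 ≡ 16
8^5 = 8^4·8^1 ≡ 1  ← first divisor giving 1
The order is 5.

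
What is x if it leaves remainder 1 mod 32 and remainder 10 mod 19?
257

Using Chinese Remainder Theorem:
M = 32 × 19 = 608
M1 = 19, M2 = 32
y1 = 19^(-1) mod 32 = 27
y2 = 32^(-1) mod 19 = 3
x = (1×19×27 + 10×32×3) mod 608 = 257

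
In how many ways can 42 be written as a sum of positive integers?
53174

p(n) counts ways to write n as a sum of positive integers (order ignored).
Euler's pentagonal recurrence: p(k) = p(k-1) + p(k-2) - p(k-5) - p(k-7) + p(k-12) + p(k-15) - ... (offsets j(3j∓1)/2, signs ++--, p(0)=1, p(<0)=0).
DP table for k = 0..41: p(0)=1, p(1)=1, p(2)=2, p(3)=3, p(4)=5, p(5)=7, p(6)=11, p(7)=15, p(8)=22, p(9)=30, p(10)=42, p(11)=56, p(12)=77, p(13)=101, p(14)=135, p(15)=176, p(16)=231, p(17)=297, p(18)=385, p(19)=490, p(20)=627, p(21)=792, p(22)=1002, p(23)=1255, p(24)=1575, p(25)=1958, p(26)=2436, p(27)=3010, p(28)=3718, p(29)=4565, p(30)=5604, p(31)=6842, p(32)=8349, p(33)=10143, p(34)=12310, p(35)=14883, p(36)=17977, p(37)=21637, p(38)=26015, p(39)=31185, p(40)=37338, p(41)=44583.
Final step: p(42) = p(41) + p(40) - p(37) - p(35) + p(30) + p(27) - p(20) - p(16) + p(7) + p(2)
= 44583 + 37338 - 21637 - 14883 + 5604 + 3010 - 627 - 231 + 15 + 2
= 53174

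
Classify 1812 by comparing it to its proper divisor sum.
abundant

Proper divisors of 1812: sum = 1 + 2 + 3 + 4 + 6 + 12 + 151 + 302 + 453 + 604 + 906 = 2444
Since 2444 > 1812, 1812 is abundant.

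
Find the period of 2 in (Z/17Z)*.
8

17 is prime, so ord(2) divides φ(17) = 16.
Divisors of 16: 1, 2, 4, 8, 16.
Repeated squaring: 2^1 ≡ 2, 2^2 ≡ 4, 2^4 ≡ 16, 2^8 ≡ 1, 2^16 ≡ 1 (mod 17).
Test 2^d mod 17 for each divisor d in increasing order:
2^1 ≡ 2
2^2 ≡ 4
2^4 ≡ 16
2^8 ≡ 1  ← first divisor giving 1
The order is 8.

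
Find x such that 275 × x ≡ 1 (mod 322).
137

gcd(275, 322) = 1, so the inverse exists.
Extended Euclidean algorithm on (322, 275):
322 = 1 × 275 + 47  ⟹  47 = (1)·322 + (-1)·275
275 = 5 × 47 + 40  ⟹  40 = (-5)·322 + (6)·275
47 = 1 × 40 + 7  ⟹  7 = (6)·322 + (-7)·275
40 = 5 × 7 + 5  ⟹  5 = (-35)·322 + (41)·275
7 = 1 × 5 + 2  ⟹  2 = (41)·322 + (-48)·275
5 = 2 × 2 + 1  ⟹  1 = (-117)·322 + (137)·275
So (137)·275 ≡ 1 (mod 322), i.e. 275^(-1) ≡ 137 (mod 322).
Check: 275 × 137 = 37675 ≡ 1 (mod 322)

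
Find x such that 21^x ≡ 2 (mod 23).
12

Baby-step giant-step with step n = ⌈√23⌉ = 5.
Baby steps 21^j mod 23 (j:value) for j=0..4: 0:1, 1:21, 2:4, 3:15, 4:16.
Giant-step multiplier: 21^(-5) ≡ 21^(22-5) = 21^17 ≡ 5 (mod 23).
Giant steps γ_i = 2·5^i mod 23: γ_0=2, γ_1=10, γ_2=4 (in table at j=2).
x = i·n + j = 2·5 + 2 = 12.
Check: 21^12 ≡ 2 (mod 23).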